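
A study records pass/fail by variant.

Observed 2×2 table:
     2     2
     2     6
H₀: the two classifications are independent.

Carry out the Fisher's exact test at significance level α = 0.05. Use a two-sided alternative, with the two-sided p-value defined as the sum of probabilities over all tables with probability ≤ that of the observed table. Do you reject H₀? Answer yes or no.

reject H₀: no

Margins: r₁=4, r₂=8, c₁=4, c₂=8, n=12
p_obs = C(4,2)·C(8,2)/C(12,4); sum pmf over tables with pmf ≤ p_obs
p-value (two-sided) = 0.54747
At α=0.05: p ≥ α → fail to reject H₀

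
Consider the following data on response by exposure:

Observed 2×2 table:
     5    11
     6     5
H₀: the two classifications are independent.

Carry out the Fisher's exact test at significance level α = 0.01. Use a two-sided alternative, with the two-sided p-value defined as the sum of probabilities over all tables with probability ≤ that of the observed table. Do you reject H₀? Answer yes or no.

reject H₀: no

Margins: r₁=16, r₂=11, c₁=11, c₂=16, n=27
p_obs = C(16,5)·C(11,6)/C(27,11); sum pmf over tables with pmf ≤ p_obs
p-value (two-sided) = 0.26380
At α=0.01: p ≥ α → fail to reject H₀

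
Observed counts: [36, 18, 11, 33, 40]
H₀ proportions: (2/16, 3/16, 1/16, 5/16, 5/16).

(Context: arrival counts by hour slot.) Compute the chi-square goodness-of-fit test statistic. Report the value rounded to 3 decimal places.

test statistic = 26.035

n = 138; E_i = n·p_i = [17.25, 25.88, 8.62, 43.12, 43.12]
χ² = (36−17.25)²/17.25 + (18−25.88)²/25.88 + (11−8.62)²/8.62 + (33−43.12)²/43.12 + (40−43.12)²/43.12 = 26.0348
df = 4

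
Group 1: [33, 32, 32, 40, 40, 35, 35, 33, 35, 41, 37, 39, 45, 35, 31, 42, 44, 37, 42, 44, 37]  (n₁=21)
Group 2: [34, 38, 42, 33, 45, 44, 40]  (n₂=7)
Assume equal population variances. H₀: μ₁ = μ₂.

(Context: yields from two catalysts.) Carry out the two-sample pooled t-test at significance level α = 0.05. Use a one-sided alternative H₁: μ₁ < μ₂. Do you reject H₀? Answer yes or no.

reject H₀: no

x̄₁=37.571, s₁=4.342, n₁=21
x̄₂=39.429, s₂=4.685, n₂=7
s_p² = [20·4.342² + 6·4.685²]/26 = 19.5714
SE = √(s_p²·(1/21+1/7)) = 1.9308
t = (37.571−39.429)/1.9308 = -0.9619
df = 26
p-value (one-sided, H₁ less) = 0.17249
At α=0.05: p ≥ α → fail to reject H₀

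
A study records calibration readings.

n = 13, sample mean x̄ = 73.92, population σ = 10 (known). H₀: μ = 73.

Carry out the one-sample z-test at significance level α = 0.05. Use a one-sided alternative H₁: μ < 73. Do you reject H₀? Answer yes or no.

SE = σ/√n = 10/√13 = 2.7735
z = (x̄−μ₀)/SE = (73.92−73)/2.7735 = 0.3317
p-value (one-sided, H₁ less) = 0.62995
At α=0.05: p ≥ α → fail to reject H₀

reject H₀: no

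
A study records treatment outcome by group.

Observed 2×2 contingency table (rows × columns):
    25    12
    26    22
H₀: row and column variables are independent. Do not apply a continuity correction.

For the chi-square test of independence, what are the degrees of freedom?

df = (r−1)(c−1) = (2−1)·(2−1) = 1

degrees of freedom = 1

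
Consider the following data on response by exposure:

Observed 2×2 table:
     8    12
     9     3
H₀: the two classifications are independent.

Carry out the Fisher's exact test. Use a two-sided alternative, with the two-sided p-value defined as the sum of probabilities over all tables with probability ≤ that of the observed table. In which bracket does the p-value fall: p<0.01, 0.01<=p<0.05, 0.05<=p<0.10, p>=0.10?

p-value bracket: 0.05<=p<0.10

Margins: r₁=20, r₂=12, c₁=17, c₂=15, n=32
p_obs = C(20,8)·C(12,9)/C(32,17); sum pmf over tables with pmf ≤ p_obs
p-value (two-sided) = 0.07587
→ bracket: 0.05<=p<0.10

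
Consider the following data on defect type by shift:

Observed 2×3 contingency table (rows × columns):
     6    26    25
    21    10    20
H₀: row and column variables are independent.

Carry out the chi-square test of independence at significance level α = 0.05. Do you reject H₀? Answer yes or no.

Row totals [57, 51], col totals [27, 36, 45], n=108
χ² = (6−14.25)²/14.25 + (26−19.00)²/19.00 + (25−23.75)²/23.75 + (21−12.75)²/12.75 + (10−17.00)²/17.00 + (20−21.25)²/21.25 = 15.7152
df = 2
p-value (upper-tail) = 0.00039
At α=0.05: p < α → reject H₀

reject H₀: yes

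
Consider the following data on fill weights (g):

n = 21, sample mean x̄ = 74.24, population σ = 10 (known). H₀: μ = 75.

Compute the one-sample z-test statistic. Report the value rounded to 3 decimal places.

SE = σ/√n = 10/√21 = 2.1822
z = (x̄−μ₀)/SE = (74.24−75)/2.1822 = -0.3483

test statistic = -0.348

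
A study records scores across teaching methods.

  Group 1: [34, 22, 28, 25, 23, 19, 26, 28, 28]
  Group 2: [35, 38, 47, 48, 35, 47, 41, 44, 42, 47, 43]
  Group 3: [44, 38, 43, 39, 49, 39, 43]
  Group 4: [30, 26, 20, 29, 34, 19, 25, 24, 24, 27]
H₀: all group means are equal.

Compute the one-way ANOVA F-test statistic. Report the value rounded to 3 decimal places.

Group means [25.89, 42.45, 42.14, 25.80], grand mean 33.865
SSB = Σnᵢ(x̄ᵢ−x̄)² = 2514.251; SSW = ΣΣ(x−x̄ᵢ)² = 652.073
MSB = 2514.251/3 = 838.0837; MSW = 652.073/33 = 19.7598
F = MSB/MSW = 42.4136
df = (3, 33)

test statistic = 42.414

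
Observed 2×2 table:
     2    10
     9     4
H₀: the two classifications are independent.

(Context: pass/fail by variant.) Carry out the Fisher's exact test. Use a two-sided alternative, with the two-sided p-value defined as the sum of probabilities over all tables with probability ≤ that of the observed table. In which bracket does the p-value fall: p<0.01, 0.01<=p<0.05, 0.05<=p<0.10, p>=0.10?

p-value bracket: 0.01<=p<0.05

Margins: r₁=12, r₂=13, c₁=11, c₂=14, n=25
p_obs = C(12,2)·C(13,9)/C(25,11); sum pmf over tables with pmf ≤ p_obs
p-value (two-sided) = 0.01542
→ bracket: 0.01<=p<0.05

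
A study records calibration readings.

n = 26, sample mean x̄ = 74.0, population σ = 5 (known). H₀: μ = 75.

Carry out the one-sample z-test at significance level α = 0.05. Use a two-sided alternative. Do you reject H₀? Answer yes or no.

SE = σ/√n = 5/√26 = 0.9806
z = (x̄−μ₀)/SE = (74.0−75)/0.9806 = -1.0198
p-value (two-sided) = 0.30782
At α=0.05: p ≥ α → fail to reject H₀

reject H₀: no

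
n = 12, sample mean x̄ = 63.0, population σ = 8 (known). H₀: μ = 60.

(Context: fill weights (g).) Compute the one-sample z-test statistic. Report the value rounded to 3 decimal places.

test statistic = 1.299

SE = σ/√n = 8/√12 = 2.3094
z = (x̄−μ₀)/SE = (63.0−60)/2.3094 = 1.2990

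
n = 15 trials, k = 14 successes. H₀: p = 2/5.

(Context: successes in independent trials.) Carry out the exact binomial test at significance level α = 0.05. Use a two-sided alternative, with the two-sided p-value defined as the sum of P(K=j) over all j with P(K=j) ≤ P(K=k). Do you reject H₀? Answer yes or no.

Exact binomial: n=15, k=14, p₀=2/5=0.4000
P(X=j) = C(n,j)·p₀^j·(1−p₀)^(n−j); p = Σ P(X=j) over j with P(X=j) ≤ P(X=14)
p-value (two-sided) = 0.00003
At α=0.05: p < α → reject H₀

reject H₀: yes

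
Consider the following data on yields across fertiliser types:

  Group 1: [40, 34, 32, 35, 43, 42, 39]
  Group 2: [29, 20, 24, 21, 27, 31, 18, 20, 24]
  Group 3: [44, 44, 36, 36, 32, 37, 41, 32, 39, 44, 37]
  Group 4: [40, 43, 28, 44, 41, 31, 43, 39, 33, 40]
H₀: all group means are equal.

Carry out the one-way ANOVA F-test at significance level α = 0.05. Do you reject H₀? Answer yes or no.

reject H₀: yes

Group means [37.86, 23.78, 38.36, 38.20], grand mean 34.676
SSB = Σnᵢ(x̄ᵢ−x̄)² = 1413.550; SSW = ΣΣ(x−x̄ᵢ)² = 742.558
MSB = 1413.550/3 = 471.1833; MSW = 742.558/33 = 22.5018
F = MSB/MSW = 20.9398
df = (3, 33)
p-value (upper-tail) = 0.00000
At α=0.05: p < α → reject H₀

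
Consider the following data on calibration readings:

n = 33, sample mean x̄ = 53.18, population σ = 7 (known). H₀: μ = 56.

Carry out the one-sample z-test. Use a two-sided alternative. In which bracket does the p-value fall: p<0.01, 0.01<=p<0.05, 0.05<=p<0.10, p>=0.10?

SE = σ/√n = 7/√33 = 1.2185
z = (x̄−μ₀)/SE = (53.18−56)/1.2185 = -2.3142
p-value (two-sided) = 0.02065
→ bracket: 0.01<=p<0.05

p-value bracket: 0.01<=p<0.05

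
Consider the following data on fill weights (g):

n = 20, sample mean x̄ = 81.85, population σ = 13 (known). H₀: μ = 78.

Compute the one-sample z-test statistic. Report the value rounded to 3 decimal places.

test statistic = 1.324

SE = σ/√n = 13/√20 = 2.9069
z = (x̄−μ₀)/SE = (81.85−78)/2.9069 = 1.3244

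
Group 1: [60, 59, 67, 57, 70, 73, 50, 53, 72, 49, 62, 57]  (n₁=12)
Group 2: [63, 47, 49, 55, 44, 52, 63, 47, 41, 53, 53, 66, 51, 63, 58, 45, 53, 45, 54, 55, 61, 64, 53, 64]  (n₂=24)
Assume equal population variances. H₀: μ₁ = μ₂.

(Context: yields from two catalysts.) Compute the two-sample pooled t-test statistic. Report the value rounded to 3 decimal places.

x̄₁=60.750, s₁=8.248, n₁=12
x̄₂=54.125, s₂=7.297, n₂=24
s_p² = [11·8.248² + 23·7.297²]/34 = 58.0257
SE = √(s_p²·(1/12+1/24)) = 2.6932
t = (60.750−54.125)/2.6932 = 2.4599
df = 34

test statistic = 2.460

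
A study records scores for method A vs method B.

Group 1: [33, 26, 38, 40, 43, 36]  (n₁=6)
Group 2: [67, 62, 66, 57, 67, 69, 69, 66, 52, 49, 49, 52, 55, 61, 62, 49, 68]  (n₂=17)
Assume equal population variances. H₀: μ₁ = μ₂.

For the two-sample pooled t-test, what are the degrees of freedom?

degrees of freedom = 21

df = n₁ + n₂ − 2 = 6 + 17 − 2 = 21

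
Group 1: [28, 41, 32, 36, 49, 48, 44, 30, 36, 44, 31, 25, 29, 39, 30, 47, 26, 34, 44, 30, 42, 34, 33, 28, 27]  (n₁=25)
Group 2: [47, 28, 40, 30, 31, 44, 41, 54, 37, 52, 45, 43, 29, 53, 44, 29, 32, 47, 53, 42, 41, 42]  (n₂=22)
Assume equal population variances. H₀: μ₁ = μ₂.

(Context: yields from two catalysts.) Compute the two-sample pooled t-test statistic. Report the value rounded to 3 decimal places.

test statistic = -2.433

x̄₁=35.480, s₁=7.456, n₁=25
x̄₂=41.091, s₂=8.355, n₂=22
s_p² = [24·7.456² + 21·8.355²]/45 = 62.2235
SE = √(s_p²·(1/25+1/22)) = 2.3059
t = (35.480−41.091)/2.3059 = -2.4333
df = 45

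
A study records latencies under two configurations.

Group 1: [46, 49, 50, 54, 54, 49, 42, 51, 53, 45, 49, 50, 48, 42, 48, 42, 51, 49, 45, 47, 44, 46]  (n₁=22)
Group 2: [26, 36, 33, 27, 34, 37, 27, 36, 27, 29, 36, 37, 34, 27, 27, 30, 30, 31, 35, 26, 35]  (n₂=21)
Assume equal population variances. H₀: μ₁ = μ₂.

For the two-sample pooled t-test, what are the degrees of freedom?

df = n₁ + n₂ − 2 = 22 + 21 − 2 = 41

degrees of freedom = 41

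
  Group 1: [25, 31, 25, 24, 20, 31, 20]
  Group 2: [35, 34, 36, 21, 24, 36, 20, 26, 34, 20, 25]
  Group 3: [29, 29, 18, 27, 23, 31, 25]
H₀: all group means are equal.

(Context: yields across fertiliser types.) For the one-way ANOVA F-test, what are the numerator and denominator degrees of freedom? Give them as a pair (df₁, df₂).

k = 3 groups, N = 25 total
df = (k−1, N−k) = (3−1, 25−3) = (2, 22)

degrees of freedom = [2, 22]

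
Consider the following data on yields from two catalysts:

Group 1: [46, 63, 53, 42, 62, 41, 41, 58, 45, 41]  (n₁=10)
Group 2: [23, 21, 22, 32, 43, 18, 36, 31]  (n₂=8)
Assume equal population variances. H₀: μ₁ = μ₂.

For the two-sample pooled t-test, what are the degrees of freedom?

degrees of freedom = 16

df = n₁ + n₂ − 2 = 10 + 8 − 2 = 16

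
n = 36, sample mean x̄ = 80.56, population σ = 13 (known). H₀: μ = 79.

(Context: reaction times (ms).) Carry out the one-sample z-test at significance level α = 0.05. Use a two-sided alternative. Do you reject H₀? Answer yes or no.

reject H₀: no

SE = σ/√n = 13/√36 = 2.1667
z = (x̄−μ₀)/SE = (80.56−79)/2.1667 = 0.7200
p-value (two-sided) = 0.47152
At α=0.05: p ≥ α → fail to reject H₀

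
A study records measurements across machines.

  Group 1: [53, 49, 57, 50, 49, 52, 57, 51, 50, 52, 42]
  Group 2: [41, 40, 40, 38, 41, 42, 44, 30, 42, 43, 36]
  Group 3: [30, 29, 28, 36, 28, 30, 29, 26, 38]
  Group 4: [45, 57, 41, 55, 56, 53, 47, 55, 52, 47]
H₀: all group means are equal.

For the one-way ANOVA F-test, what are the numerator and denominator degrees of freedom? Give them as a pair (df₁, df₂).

degrees of freedom = [3, 37]

k = 4 groups, N = 41 total
df = (k−1, N−k) = (4−1, 41−4) = (3, 37)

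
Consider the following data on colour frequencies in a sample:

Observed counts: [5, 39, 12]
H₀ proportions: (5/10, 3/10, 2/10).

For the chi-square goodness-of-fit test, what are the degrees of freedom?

df = k − 1 = 3 − 1 = 2

degrees of freedom = 2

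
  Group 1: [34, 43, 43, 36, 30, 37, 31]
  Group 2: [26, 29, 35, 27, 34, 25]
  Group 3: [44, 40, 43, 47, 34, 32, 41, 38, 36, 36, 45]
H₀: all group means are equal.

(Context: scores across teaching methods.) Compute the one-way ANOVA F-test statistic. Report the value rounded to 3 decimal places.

test statistic = 8.889

Group means [36.29, 29.33, 39.64], grand mean 36.083
SSB = Σnᵢ(x̄ᵢ−x̄)² = 412.526; SSW = ΣΣ(x−x̄ᵢ)² = 487.307
MSB = 412.526/2 = 206.2630; MSW = 487.307/21 = 23.2051
F = MSB/MSW = 8.8887
df = (2, 21)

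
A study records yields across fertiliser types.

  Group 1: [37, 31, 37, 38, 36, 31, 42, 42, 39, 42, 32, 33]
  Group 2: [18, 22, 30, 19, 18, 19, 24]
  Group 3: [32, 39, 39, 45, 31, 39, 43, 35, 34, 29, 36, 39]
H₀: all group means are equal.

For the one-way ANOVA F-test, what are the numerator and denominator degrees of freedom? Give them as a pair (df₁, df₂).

degrees of freedom = [2, 28]

k = 3 groups, N = 31 total
df = (k−1, N−k) = (3−1, 31−3) = (2, 28)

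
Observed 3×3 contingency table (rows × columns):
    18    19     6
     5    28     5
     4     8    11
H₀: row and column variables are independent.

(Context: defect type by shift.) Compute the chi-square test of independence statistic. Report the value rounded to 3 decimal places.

Row totals [43, 38, 23], col totals [27, 55, 22], n=104
χ² = (18−11.16)²/11.16 + (19−22.74)²/22.74 + (6−9.10)²/9.10 + (5−9.87)²/9.87 + (28−20.10)²/20.10 + (5−8.04)²/8.04 + (4−5.97)²/5.97 + (8−12.16)²/12.16 + (11−4.87)²/4.87 = 22.3232
df = 4

test statistic = 22.323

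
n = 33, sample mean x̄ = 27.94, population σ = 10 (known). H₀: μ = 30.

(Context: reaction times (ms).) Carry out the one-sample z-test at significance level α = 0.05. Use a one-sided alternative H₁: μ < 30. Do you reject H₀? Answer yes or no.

reject H₀: no

SE = σ/√n = 10/√33 = 1.7408
z = (x̄−μ₀)/SE = (27.94−30)/1.7408 = -1.1834
p-value (one-sided, H₁ less) = 0.11833
At α=0.05: p ≥ α → fail to reject H₀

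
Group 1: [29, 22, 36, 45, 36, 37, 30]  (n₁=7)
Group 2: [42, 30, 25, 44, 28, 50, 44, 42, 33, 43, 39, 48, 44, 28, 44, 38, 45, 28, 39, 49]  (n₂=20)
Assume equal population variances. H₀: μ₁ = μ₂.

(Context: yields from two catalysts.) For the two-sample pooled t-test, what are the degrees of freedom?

df = n₁ + n₂ − 2 = 7 + 20 − 2 = 25

degrees of freedom = 25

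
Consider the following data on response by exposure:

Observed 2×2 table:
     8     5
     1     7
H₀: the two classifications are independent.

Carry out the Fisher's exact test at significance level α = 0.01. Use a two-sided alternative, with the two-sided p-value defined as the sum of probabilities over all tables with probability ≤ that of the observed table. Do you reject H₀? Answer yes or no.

reject H₀: no

Margins: r₁=13, r₂=8, c₁=9, c₂=12, n=21
p_obs = C(13,8)·C(8,1)/C(21,9); sum pmf over tables with pmf ≤ p_obs
p-value (two-sided) = 0.06687
At α=0.01: p ≥ α → fail to reject H₀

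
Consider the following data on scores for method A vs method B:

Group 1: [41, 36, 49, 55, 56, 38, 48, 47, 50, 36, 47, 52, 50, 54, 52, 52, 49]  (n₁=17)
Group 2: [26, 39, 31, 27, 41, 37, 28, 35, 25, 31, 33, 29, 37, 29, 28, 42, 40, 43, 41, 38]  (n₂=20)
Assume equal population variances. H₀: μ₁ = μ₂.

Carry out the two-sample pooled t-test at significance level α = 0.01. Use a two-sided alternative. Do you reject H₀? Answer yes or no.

reject H₀: yes

x̄₁=47.765, s₁=6.350, n₁=17
x̄₂=34.000, s₂=5.956, n₂=20
s_p² = [16·6.350² + 19·5.956²]/35 = 37.6874
SE = √(s_p²·(1/17+1/20)) = 2.0252
t = (47.765−34.000)/2.0252 = 6.7968
df = 35
p-value (two-sided) = 0.00000
At α=0.01: p < α → reject H₀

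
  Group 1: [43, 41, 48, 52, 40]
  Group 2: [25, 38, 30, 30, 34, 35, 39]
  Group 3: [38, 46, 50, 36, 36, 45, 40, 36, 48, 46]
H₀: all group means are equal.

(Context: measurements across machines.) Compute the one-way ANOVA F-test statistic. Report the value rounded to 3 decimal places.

Group means [44.80, 33.00, 42.10], grand mean 39.818
SSB = Σnᵢ(x̄ᵢ−x̄)² = 501.573; SSW = ΣΣ(x−x̄ᵢ)² = 519.700
MSB = 501.573/2 = 250.7864; MSW = 519.700/19 = 27.3526
F = MSB/MSW = 9.1686
df = (2, 19)

test statistic = 9.169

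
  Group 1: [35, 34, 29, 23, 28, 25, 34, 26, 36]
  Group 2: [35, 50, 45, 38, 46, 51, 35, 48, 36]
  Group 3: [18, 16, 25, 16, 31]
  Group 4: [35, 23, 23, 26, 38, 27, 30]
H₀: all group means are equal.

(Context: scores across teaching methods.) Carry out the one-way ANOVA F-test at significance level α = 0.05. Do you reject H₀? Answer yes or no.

Group means [30.00, 42.67, 21.20, 28.86], grand mean 32.067
SSB = Σnᵢ(x̄ᵢ−x̄)² = 1712.210; SSW = ΣΣ(x−x̄ᵢ)² = 917.657
MSB = 1712.210/3 = 570.7365; MSW = 917.657/26 = 35.2945
F = MSB/MSW = 16.1707
df = (3, 26)
p-value (upper-tail) = 0.00000
At α=0.05: p < α → reject H₀

reject H₀: yes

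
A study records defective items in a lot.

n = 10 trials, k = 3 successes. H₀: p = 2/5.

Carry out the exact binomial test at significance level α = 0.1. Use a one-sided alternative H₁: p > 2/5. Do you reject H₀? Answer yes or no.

Exact binomial: n=10, k=3, p₀=2/5=0.4000
P(X≥3) from Σ C(n,i)·p₀^i·(1−p₀)^(n−i)
p-value (one-sided, H₁ greater) = 0.83271
At α=0.1: p ≥ α → fail to reject H₀

reject H₀: no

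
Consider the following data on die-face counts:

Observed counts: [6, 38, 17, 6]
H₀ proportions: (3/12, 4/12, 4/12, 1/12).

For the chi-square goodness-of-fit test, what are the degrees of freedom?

df = k − 1 = 4 − 1 = 3

degrees of freedom = 3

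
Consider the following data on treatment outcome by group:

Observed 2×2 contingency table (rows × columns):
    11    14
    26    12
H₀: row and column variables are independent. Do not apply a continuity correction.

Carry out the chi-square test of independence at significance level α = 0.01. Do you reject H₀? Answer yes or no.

Row totals [25, 38], col totals [37, 26], n=63
χ² = (11−14.68)²/14.68 + (14−10.32)²/10.32 + (26−22.32)²/22.32 + (12−15.68)²/15.68 = 3.7104
df = 1
p-value (upper-tail) = 0.05408
At α=0.01: p ≥ α → fail to reject H₀

reject H₀: no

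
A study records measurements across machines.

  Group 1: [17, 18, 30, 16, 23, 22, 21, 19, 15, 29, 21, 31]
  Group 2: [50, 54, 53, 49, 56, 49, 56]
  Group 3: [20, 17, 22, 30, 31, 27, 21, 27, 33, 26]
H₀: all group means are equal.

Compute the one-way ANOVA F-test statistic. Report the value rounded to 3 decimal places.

Group means [21.83, 52.43, 25.40], grand mean 30.448
SSB = Σnᵢ(x̄ᵢ−x̄)² = 4527.391; SSW = ΣΣ(x−x̄ᵢ)² = 635.781
MSB = 4527.391/2 = 2263.6957; MSW = 635.781/26 = 24.4531
F = MSB/MSW = 92.5729
df = (2, 26)

test statistic = 92.573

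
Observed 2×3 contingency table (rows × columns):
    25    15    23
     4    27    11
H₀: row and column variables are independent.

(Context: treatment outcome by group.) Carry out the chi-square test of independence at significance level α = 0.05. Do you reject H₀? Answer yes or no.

reject H₀: yes

Row totals [63, 42], col totals [29, 42, 34], n=105
χ² = (25−17.40)²/17.40 + (15−25.20)²/25.20 + (23−20.40)²/20.40 + (4−11.60)²/11.60 + (27−16.80)²/16.80 + (11−13.60)²/13.60 = 19.4487
df = 2
p-value (upper-tail) = 0.00006
At α=0.05: p < α → reject H₀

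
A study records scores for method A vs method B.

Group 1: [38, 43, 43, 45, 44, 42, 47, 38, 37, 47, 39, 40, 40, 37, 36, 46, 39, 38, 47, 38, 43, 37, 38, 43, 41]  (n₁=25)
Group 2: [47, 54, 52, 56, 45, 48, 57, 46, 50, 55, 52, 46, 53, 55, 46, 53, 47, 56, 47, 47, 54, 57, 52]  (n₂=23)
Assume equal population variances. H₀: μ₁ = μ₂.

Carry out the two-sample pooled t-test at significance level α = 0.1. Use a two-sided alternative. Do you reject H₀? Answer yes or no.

reject H₀: yes

x̄₁=41.040, s₁=3.553, n₁=25
x̄₂=51.087, s₂=4.089, n₂=23
s_p² = [24·3.553² + 22·4.089²]/46 = 14.5823
SE = √(s_p²·(1/25+1/23)) = 1.1033
t = (41.040−51.087)/1.1033 = -9.1061
df = 46
p-value (two-sided) = 0.00000
At α=0.1: p < α → reject H₀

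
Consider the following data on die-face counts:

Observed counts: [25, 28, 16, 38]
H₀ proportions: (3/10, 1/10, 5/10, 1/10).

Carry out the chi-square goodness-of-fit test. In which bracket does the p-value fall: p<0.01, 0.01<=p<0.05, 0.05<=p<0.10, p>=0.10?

p-value bracket: p<0.01

n = 107; E_i = n·p_i = [32.10, 10.70, 53.50, 10.70]
χ² = (25−32.10)²/32.10 + (28−10.70)²/10.70 + (16−53.50)²/53.50 + (38−10.70)²/10.70 = 125.4798
df = 3
p-value (upper-tail) = 0.00000
→ bracket: p<0.01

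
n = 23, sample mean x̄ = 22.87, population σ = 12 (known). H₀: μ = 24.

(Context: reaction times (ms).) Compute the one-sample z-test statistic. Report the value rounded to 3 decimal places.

SE = σ/√n = 12/√23 = 2.5022
z = (x̄−μ₀)/SE = (22.87−24)/2.5022 = -0.4516

test statistic = -0.452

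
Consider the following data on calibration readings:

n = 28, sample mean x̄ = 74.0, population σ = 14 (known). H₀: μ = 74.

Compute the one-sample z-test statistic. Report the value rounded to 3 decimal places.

test statistic = 0.000

SE = σ/√n = 14/√28 = 2.6458
z = (x̄−μ₀)/SE = (74.0−74)/2.6458 = 0.0000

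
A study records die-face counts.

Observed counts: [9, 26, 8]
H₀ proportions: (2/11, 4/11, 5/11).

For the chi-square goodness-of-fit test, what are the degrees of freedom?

df = k − 1 = 3 − 1 = 2

degrees of freedom = 2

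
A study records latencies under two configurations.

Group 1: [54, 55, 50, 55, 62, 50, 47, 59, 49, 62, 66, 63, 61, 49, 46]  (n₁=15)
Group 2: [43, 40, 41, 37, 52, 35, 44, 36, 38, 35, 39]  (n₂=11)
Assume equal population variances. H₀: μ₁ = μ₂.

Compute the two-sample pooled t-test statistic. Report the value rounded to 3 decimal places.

x̄₁=55.200, s₁=6.560, n₁=15
x̄₂=40.000, s₂=5.000, n₂=11
s_p² = [14·6.560² + 10·5.000²]/24 = 35.5167
SE = √(s_p²·(1/15+1/11)) = 2.3657
t = (55.200−40.000)/2.3657 = 6.4251
df = 24

test statistic = 6.425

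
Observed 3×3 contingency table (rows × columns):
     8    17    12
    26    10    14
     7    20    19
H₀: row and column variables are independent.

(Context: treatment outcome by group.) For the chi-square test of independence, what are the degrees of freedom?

df = (r−1)(c−1) = (3−1)·(3−1) = 4

degrees of freedom = 4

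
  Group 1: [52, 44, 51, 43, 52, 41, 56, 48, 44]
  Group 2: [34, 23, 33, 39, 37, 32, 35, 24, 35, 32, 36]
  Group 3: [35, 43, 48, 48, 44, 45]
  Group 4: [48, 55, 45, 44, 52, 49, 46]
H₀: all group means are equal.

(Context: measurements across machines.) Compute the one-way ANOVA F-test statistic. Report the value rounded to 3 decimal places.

Group means [47.89, 32.73, 43.83, 48.43], grand mean 42.212
SSB = Σnᵢ(x̄ᵢ−x̄)² = 1565.897; SSW = ΣΣ(x−x̄ᵢ)² = 671.618
MSB = 1565.897/3 = 521.9656; MSW = 671.618/29 = 23.1593
F = MSB/MSW = 22.5381
df = (3, 29)

test statistic = 22.538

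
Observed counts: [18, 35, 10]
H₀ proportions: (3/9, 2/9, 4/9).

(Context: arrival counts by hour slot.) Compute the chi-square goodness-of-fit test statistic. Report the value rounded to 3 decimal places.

test statistic = 43.500

n = 63; E_i = n·p_i = [21.00, 14.00, 28.00]
χ² = (18−21.00)²/21.00 + (35−14.00)²/14.00 + (10−28.00)²/28.00 = 43.5000
df = 2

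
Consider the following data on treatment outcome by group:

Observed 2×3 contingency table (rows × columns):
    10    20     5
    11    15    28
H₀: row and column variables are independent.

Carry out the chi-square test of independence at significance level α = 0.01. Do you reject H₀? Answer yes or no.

Row totals [35, 54], col totals [21, 35, 33], n=89
χ² = (10−8.26)²/8.26 + (20−13.76)²/13.76 + (5−12.98)²/12.98 + (11−12.74)²/12.74 + (15−21.24)²/21.24 + (28−20.02)²/20.02 = 13.3442
df = 2
p-value (upper-tail) = 0.00127
At α=0.01: p < α → reject H₀

reject H₀: yes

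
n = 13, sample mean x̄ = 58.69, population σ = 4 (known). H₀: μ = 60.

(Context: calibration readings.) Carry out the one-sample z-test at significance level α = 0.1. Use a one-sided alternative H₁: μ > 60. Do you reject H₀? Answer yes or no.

reject H₀: no

SE = σ/√n = 4/√13 = 1.1094
z = (x̄−μ₀)/SE = (58.69−60)/1.1094 = -1.1808
p-value (one-sided, H₁ greater) = 0.88116
At α=0.1: p ≥ α → fail to reject H₀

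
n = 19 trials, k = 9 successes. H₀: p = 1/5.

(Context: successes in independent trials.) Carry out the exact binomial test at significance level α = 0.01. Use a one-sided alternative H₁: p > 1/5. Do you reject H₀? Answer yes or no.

reject H₀: yes

Exact binomial: n=19, k=9, p₀=1/5=0.2000
P(X≥9) from Σ C(n,i)·p₀^i·(1−p₀)^(n−i)
p-value (one-sided, H₁ greater) = 0.00666
At α=0.01: p < α → reject H₀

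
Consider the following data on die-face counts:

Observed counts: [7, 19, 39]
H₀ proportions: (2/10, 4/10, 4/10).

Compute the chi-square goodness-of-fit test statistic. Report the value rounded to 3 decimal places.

n = 65; E_i = n·p_i = [13.00, 26.00, 26.00]
χ² = (7−13.00)²/13.00 + (19−26.00)²/26.00 + (39−26.00)²/26.00 = 11.1538
df = 2

test statistic = 11.154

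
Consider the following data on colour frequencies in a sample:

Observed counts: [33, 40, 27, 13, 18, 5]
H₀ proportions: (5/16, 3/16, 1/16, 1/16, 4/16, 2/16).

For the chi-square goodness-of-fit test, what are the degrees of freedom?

df = k − 1 = 6 − 1 = 5

degrees of freedom = 5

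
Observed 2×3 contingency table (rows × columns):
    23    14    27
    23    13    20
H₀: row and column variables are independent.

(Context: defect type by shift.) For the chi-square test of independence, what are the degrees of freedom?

df = (r−1)(c−1) = (2−1)·(3−1) = 2

degrees of freedom = 2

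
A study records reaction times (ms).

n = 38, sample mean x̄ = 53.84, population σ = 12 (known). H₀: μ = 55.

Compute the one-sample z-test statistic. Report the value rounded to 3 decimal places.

SE = σ/√n = 12/√38 = 1.9467
z = (x̄−μ₀)/SE = (53.84−55)/1.9467 = -0.5959

test statistic = -0.596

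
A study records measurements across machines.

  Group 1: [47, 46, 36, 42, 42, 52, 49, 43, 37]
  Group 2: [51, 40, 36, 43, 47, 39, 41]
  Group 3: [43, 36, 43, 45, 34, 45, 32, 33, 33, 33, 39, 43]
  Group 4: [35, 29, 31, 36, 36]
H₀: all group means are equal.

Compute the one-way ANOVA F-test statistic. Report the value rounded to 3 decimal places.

test statistic = 5.656

Group means [43.78, 42.43, 38.25, 33.40], grand mean 39.909
SSB = Σnᵢ(x̄ᵢ−x̄)² = 424.007; SSW = ΣΣ(x−x̄ᵢ)² = 724.720
MSB = 424.007/3 = 141.3358; MSW = 724.720/29 = 24.9903
F = MSB/MSW = 5.6556
df = (3, 29)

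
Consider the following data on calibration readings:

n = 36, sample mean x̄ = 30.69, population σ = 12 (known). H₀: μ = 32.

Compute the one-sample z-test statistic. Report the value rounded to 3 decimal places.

SE = σ/√n = 12/√36 = 2.0000
z = (x̄−μ₀)/SE = (30.69−32)/2.0000 = -0.6550

test statistic = -0.655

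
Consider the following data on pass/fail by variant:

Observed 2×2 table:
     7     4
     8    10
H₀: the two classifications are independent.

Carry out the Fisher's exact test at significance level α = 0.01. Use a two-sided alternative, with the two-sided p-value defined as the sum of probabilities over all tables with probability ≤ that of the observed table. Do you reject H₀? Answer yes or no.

Margins: r₁=11, r₂=18, c₁=15, c₂=14, n=29
p_obs = C(11,7)·C(18,8)/C(29,15); sum pmf over tables with pmf ≤ p_obs
p-value (two-sided) = 0.44973
At α=0.01: p ≥ α → fail to reject H₀

reject H₀: no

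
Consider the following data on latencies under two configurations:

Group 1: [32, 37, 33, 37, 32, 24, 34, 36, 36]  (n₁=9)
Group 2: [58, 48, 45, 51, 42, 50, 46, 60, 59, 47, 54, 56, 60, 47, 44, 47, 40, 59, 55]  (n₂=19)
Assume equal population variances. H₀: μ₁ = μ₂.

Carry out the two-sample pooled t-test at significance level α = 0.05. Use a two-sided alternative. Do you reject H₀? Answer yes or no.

x̄₁=33.444, s₁=4.065, n₁=9
x̄₂=50.947, s₂=6.493, n₂=19
s_p² = [8·4.065² + 18·6.493²]/26 = 34.2758
SE = √(s_p²·(1/9+1/19)) = 2.3691
t = (33.444−50.947)/2.3691 = -7.3882
df = 26
p-value (two-sided) = 0.00000
At α=0.05: p < α → reject H₀

reject H₀: yes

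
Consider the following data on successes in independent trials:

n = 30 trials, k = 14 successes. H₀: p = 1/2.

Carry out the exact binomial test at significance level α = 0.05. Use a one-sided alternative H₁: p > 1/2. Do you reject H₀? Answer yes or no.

Exact binomial: n=30, k=14, p₀=1/2=0.5000
P(X≥14) from Σ C(n,i)·p₀^i·(1−p₀)^(n−i)
p-value (one-sided, H₁ greater) = 0.70767
At α=0.05: p ≥ α → fail to reject H₀

reject H₀: no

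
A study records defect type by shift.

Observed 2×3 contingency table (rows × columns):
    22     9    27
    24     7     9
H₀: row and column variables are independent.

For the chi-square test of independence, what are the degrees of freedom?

df = (r−1)(c−1) = (2−1)·(3−1) = 2

degrees of freedom = 2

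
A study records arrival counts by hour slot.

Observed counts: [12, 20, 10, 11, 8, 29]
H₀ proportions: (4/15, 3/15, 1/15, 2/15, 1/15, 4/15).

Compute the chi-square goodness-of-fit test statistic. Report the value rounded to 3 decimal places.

n = 90; E_i = n·p_i = [24.00, 18.00, 6.00, 12.00, 6.00, 24.00]
χ² = (12−24.00)²/24.00 + (20−18.00)²/18.00 + (10−6.00)²/6.00 + (11−12.00)²/12.00 + (8−6.00)²/6.00 + (29−24.00)²/24.00 = 10.6806
df = 5

test statistic = 10.681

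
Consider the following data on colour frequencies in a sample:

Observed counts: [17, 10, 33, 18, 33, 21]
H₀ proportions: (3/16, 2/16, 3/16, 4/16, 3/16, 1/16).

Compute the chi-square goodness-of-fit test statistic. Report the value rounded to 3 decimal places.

test statistic = 37.010

n = 132; E_i = n·p_i = [24.75, 16.50, 24.75, 33.00, 24.75, 8.25]
χ² = (17−24.75)²/24.75 + (10−16.50)²/16.50 + (33−24.75)²/24.75 + (18−33.00)²/33.00 + (33−24.75)²/24.75 + (21−8.25)²/8.25 = 37.0101
df = 5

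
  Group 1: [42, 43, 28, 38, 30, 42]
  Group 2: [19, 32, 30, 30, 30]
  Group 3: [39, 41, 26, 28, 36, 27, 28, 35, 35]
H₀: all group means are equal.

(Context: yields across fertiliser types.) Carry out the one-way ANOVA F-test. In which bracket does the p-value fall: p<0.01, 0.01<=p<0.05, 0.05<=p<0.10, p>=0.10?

Group means [37.17, 28.20, 32.78], grand mean 32.950
SSB = Σnᵢ(x̄ᵢ−x̄)² = 219.761; SSW = ΣΣ(x−x̄ᵢ)² = 577.189
MSB = 219.761/2 = 109.8806; MSW = 577.189/17 = 33.9523
F = MSB/MSW = 3.2363
df = (2, 17)
p-value (upper-tail) = 0.06442
→ bracket: 0.05<=p<0.10

p-value bracket: 0.05<=p<0.10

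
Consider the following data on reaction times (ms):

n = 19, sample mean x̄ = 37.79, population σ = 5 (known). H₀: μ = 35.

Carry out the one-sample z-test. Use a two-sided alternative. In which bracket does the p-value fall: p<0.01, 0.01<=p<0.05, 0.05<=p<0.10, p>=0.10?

p-value bracket: 0.01<=p<0.05

SE = σ/√n = 5/√19 = 1.1471
z = (x̄−μ₀)/SE = (37.79−35)/1.1471 = 2.4323
p-value (two-sided) = 0.01500
→ bracket: 0.01<=p<0.05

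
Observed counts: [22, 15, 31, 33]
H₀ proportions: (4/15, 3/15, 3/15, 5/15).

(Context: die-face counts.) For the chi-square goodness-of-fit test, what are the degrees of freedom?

df = k − 1 = 4 − 1 = 3

degrees of freedom = 3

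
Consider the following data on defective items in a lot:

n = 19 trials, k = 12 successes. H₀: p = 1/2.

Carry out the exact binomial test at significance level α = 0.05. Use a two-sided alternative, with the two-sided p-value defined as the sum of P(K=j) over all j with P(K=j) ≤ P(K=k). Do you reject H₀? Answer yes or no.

Exact binomial: n=19, k=12, p₀=1/2=0.5000
P(X=j) = C(n,j)·p₀^j·(1−p₀)^(n−j); p = Σ P(X=j) over j with P(X=j) ≤ P(X=12)
p-value (two-sided) = 0.35928
At α=0.05: p ≥ α → fail to reject H₀

reject H₀: no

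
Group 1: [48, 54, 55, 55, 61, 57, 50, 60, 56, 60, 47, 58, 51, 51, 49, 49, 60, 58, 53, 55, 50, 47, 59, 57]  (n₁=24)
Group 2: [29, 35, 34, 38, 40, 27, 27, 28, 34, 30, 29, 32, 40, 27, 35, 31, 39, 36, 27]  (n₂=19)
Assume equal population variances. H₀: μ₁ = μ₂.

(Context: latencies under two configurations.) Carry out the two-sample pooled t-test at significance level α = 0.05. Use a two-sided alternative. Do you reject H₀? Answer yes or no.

x̄₁=54.167, s₁=4.536, n₁=24
x̄₂=32.526, s₂=4.647, n₂=19
s_p² = [23·4.536² + 18·4.647²]/41 = 21.0261
SE = √(s_p²·(1/24+1/19)) = 1.4081
t = (54.167−32.526)/1.4081 = 15.3686
df = 41
p-value (two-sided) = 0.00000
At α=0.05: p < α → reject H₀

reject H₀: yes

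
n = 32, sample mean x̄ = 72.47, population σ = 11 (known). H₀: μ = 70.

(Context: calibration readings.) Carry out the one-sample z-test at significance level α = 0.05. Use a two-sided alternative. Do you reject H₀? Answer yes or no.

reject H₀: no

SE = σ/√n = 11/√32 = 1.9445
z = (x̄−μ₀)/SE = (72.47−70)/1.9445 = 1.2702
p-value (two-sided) = 0.20401
At α=0.05: p ≥ α → fail to reject H₀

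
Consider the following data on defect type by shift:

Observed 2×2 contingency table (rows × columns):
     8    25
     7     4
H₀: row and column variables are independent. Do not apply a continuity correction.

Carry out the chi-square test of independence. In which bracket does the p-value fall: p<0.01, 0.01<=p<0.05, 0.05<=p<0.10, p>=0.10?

p-value bracket: 0.01<=p<0.05

Row totals [33, 11], col totals [15, 29], n=44
χ² = (8−11.25)²/11.25 + (25−21.75)²/21.75 + (7−3.75)²/3.75 + (4−7.25)²/7.25 = 5.6981
df = 1
p-value (upper-tail) = 0.01698
→ bracket: 0.01<=p<0.05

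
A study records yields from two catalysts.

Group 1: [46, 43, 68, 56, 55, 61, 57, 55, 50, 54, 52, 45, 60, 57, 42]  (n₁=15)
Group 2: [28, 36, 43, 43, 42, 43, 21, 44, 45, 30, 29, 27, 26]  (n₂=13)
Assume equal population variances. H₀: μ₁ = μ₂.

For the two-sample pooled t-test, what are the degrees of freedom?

df = n₁ + n₂ − 2 = 15 + 13 − 2 = 26

degrees of freedom = 26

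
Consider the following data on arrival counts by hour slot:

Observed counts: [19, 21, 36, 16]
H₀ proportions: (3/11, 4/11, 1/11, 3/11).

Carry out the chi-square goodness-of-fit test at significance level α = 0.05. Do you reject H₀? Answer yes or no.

n = 92; E_i = n·p_i = [25.09, 33.45, 8.36, 25.09]
χ² = (19−25.09)²/25.09 + (21−33.45)²/33.45 + (36−8.36)²/8.36 + (16−25.09)²/25.09 = 100.7292
df = 3
p-value (upper-tail) = 0.00000
At α=0.05: p < α → reject H₀

reject H₀: yes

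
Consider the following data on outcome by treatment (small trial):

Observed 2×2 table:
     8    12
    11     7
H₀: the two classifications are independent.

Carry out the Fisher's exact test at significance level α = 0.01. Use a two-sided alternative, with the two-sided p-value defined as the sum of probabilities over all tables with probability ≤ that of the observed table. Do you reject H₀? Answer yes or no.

Margins: r₁=20, r₂=18, c₁=19, c₂=19, n=38
p_obs = C(20,8)·C(18,11)/C(38,19); sum pmf over tables with pmf ≤ p_obs
p-value (two-sided) = 0.32998
At α=0.01: p ≥ α → fail to reject H₀

reject H₀: no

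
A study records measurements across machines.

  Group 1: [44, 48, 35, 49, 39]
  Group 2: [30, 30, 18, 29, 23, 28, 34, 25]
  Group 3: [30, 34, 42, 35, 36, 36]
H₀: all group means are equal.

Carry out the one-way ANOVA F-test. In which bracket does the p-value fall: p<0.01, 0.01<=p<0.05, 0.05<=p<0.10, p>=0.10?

Group means [43.00, 27.12, 35.50], grand mean 33.947
SSB = Σnᵢ(x̄ᵢ−x̄)² = 796.572; SSW = ΣΣ(x−x̄ᵢ)² = 390.375
MSB = 796.572/2 = 398.2862; MSW = 390.375/16 = 24.3984
F = MSB/MSW = 16.3242
df = (2, 16)
p-value (upper-tail) = 0.00014
→ bracket: p<0.01

p-value bracket: p<0.01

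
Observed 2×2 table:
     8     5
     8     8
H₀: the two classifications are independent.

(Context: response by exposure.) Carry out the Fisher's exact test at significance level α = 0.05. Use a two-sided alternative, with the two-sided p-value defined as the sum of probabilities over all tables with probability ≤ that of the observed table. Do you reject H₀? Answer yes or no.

Margins: r₁=13, r₂=16, c₁=16, c₂=13, n=29
p_obs = C(13,8)·C(16,8)/C(29,16); sum pmf over tables with pmf ≤ p_obs
p-value (two-sided) = 0.71073
At α=0.05: p ≥ α → fail to reject H₀

reject H₀: no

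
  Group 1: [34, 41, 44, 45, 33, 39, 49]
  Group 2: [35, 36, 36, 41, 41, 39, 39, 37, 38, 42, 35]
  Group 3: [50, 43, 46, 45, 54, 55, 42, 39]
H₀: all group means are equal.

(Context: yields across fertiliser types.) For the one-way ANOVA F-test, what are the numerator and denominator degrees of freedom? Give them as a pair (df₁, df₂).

degrees of freedom = [2, 23]

k = 3 groups, N = 26 total
df = (k−1, N−k) = (3−1, 26−3) = (2, 23)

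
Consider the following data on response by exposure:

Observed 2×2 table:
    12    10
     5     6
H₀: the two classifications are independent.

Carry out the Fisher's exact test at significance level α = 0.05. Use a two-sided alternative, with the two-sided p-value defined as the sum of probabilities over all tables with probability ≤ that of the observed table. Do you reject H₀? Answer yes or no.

Margins: r₁=22, r₂=11, c₁=17, c₂=16, n=33
p_obs = C(22,12)·C(11,5)/C(33,17); sum pmf over tables with pmf ≤ p_obs
p-value (two-sided) = 0.72068
At α=0.05: p ≥ α → fail to reject H₀

reject H₀: no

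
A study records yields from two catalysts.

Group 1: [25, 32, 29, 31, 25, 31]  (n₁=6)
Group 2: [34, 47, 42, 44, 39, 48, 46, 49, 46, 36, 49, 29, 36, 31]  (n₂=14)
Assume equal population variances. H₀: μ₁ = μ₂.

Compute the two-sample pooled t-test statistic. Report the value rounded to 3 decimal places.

test statistic = -4.139

x̄₁=28.833, s₁=3.125, n₁=6
x̄₂=41.143, s₂=6.904, n₂=14
s_p² = [5·3.125² + 13·6.904²]/18 = 37.1415
SE = √(s_p²·(1/6+1/14)) = 2.9738
t = (28.833−41.143)/2.9738 = -4.1394
df = 18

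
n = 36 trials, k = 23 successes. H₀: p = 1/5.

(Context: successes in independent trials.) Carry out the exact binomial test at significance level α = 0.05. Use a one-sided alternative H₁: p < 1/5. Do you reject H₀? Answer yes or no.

Exact binomial: n=36, k=23, p₀=1/5=0.2000
P(X≤23) from Σ C(n,i)·p₀^i·(1−p₀)^(n−i)
p-value (one-sided, H₁ less) = 1.00000
At α=0.05: p ≥ α → fail to reject H₀

reject H₀: no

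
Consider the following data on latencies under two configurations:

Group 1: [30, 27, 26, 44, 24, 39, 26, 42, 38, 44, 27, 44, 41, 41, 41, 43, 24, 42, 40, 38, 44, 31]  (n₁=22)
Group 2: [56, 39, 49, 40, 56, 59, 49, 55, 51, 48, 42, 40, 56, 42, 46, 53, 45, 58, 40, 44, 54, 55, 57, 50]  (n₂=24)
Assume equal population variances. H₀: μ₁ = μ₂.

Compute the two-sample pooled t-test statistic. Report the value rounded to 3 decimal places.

x̄₁=36.182, s₁=7.544, n₁=22
x̄₂=49.333, s₂=6.592, n₂=24
s_p² = [21·7.544² + 23·6.592²]/44 = 49.8774
SE = √(s_p²·(1/22+1/24)) = 2.0846
t = (36.182−49.333)/2.0846 = -6.3090
df = 44

test statistic = -6.309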